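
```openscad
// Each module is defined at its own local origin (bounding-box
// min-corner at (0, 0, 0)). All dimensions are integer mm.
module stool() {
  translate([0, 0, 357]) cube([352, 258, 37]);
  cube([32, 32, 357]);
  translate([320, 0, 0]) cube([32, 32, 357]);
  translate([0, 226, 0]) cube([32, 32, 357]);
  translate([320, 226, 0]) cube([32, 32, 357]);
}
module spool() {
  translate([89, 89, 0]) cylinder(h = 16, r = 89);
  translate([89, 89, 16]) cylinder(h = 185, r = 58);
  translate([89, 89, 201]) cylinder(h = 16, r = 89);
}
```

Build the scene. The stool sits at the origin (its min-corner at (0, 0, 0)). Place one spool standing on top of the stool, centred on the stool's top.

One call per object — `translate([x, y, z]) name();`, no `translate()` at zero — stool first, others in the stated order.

stool();
translate([87, 40, 394]) spool();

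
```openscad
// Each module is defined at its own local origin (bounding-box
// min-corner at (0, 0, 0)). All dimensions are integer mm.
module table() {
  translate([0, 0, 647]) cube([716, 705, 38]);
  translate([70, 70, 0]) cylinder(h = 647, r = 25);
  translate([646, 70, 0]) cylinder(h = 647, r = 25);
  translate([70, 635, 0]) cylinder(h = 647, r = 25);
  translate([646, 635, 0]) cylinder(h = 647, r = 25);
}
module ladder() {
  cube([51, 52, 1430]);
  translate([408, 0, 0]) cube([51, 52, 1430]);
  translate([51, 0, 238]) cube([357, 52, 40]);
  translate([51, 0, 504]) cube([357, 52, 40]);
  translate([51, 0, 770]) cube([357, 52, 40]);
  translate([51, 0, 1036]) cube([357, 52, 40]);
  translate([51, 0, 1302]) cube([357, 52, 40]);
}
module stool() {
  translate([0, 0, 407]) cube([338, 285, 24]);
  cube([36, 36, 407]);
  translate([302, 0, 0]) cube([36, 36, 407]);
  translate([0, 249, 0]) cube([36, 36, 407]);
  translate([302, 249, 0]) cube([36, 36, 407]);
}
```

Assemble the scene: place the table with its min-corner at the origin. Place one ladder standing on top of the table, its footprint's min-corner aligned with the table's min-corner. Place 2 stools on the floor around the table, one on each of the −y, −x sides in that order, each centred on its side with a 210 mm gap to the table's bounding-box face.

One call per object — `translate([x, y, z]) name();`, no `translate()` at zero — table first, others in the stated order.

table();
translate([0, 0, 685]) ladder();
translate([189, -495, 0]) stool();
translate([-548, 210, 0]) stool();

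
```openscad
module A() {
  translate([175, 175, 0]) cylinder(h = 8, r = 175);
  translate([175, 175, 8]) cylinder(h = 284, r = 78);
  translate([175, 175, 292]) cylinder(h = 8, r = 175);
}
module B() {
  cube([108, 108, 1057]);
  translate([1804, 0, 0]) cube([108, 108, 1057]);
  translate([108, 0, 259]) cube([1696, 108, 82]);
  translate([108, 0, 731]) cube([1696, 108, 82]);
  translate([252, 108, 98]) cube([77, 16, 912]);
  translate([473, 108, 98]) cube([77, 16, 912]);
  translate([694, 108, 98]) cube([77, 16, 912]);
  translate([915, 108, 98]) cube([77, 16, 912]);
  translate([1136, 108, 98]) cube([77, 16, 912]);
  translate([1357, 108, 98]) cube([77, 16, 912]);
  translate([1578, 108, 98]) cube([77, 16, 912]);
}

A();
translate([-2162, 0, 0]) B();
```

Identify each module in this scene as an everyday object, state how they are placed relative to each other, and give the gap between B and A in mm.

A is a spool. B is a fence section. The fence section is on the floor beside the spool on its −x side. The gap between the fence section and the spool is 250 mm.

The fence section's nearest face is 250 mm from the spool's −x face.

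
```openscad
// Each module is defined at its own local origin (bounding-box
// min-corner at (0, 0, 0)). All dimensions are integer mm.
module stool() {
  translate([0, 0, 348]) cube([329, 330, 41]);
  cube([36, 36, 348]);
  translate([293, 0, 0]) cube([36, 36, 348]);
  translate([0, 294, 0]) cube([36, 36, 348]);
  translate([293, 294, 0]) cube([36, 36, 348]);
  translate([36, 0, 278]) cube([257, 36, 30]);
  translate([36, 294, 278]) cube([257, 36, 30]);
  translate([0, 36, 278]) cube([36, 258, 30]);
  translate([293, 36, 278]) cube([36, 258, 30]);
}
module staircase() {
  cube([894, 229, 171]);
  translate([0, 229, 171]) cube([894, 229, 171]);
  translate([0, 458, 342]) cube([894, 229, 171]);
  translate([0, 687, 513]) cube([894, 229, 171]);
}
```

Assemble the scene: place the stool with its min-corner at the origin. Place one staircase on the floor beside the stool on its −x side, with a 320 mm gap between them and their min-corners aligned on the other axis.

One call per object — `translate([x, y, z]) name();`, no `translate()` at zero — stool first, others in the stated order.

stool();
translate([-1214, 0, 0]) staircase();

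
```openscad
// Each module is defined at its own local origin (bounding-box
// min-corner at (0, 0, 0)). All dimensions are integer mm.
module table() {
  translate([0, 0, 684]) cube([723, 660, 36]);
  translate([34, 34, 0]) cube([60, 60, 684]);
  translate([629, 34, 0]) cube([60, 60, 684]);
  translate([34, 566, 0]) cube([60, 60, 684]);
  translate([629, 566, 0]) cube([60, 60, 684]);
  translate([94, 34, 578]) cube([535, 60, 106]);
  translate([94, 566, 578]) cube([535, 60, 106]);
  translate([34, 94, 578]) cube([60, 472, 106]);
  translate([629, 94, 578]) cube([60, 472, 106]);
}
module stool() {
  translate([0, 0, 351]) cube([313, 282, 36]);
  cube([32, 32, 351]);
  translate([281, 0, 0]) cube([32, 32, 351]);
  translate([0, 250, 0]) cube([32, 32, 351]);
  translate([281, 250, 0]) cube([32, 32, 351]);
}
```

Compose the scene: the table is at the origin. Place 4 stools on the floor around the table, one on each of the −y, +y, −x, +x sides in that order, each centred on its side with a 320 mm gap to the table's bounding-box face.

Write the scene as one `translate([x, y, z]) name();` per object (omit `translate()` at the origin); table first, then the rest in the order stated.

table();
translate([205, -602, 0]) stool();
translate([205, 980, 0]) stool();
translate([-633, 189, 0]) stool();
translate([1043, 189, 0]) stool();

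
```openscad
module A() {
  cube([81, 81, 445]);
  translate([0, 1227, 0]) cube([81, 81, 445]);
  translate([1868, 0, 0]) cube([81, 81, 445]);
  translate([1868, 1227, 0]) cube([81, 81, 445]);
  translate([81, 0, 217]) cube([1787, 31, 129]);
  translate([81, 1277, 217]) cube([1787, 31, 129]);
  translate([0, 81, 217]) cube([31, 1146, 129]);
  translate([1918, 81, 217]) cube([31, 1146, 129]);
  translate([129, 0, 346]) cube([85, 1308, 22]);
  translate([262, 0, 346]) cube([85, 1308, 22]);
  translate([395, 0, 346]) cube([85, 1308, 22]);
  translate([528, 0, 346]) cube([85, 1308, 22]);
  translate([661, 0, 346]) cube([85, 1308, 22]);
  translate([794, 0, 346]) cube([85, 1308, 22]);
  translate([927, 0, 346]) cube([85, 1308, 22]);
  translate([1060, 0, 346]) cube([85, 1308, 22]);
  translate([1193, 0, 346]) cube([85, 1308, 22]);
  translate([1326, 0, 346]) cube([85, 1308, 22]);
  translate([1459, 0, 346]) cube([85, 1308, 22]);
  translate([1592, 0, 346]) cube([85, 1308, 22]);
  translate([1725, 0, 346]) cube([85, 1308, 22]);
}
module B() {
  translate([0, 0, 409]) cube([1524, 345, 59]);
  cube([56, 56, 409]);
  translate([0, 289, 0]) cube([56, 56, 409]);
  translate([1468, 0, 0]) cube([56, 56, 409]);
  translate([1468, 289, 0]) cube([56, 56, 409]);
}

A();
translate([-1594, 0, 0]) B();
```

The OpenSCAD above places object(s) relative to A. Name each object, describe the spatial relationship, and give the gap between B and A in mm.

A is a bed frame. B is a bench. The bench is on the floor beside the bed frame on its −x side. The gap between the bench and the bed frame is 70 mm.

The bench's nearest face is 70 mm from the bed frame's −x face.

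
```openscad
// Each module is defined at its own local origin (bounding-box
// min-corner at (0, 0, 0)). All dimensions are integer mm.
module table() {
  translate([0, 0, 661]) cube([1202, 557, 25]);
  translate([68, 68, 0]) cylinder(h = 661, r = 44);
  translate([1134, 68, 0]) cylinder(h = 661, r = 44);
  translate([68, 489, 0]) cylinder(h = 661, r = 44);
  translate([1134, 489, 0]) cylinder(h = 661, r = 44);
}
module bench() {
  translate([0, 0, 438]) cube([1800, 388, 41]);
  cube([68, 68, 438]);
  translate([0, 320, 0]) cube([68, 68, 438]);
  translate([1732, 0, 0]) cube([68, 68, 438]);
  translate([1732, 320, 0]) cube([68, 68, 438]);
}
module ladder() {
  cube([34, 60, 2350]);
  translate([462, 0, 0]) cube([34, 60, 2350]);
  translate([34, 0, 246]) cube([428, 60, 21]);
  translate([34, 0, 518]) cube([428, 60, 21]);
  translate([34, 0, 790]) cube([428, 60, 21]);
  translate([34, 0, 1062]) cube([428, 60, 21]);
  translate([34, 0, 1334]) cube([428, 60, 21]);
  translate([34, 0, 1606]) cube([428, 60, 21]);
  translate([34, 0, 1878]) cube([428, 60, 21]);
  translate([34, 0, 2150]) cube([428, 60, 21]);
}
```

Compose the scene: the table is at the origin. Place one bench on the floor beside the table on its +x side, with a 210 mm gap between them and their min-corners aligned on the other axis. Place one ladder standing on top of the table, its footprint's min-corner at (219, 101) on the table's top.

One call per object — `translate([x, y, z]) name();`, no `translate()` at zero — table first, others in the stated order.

table();
translate([1412, 0, 0]) bench();
translate([219, 101, 686]) ladder();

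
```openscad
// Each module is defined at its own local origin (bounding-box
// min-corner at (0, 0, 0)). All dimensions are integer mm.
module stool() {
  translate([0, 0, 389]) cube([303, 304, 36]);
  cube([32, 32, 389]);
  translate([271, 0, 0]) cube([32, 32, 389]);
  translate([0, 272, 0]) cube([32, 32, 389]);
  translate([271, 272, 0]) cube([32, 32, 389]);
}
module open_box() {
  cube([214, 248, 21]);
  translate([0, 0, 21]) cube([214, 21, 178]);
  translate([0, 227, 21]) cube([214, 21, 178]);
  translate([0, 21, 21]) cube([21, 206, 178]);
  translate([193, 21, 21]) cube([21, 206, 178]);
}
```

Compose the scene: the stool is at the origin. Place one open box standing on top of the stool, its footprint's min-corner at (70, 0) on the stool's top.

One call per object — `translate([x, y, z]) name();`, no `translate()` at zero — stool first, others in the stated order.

stool();
translate([70, 0, 425]) open_box();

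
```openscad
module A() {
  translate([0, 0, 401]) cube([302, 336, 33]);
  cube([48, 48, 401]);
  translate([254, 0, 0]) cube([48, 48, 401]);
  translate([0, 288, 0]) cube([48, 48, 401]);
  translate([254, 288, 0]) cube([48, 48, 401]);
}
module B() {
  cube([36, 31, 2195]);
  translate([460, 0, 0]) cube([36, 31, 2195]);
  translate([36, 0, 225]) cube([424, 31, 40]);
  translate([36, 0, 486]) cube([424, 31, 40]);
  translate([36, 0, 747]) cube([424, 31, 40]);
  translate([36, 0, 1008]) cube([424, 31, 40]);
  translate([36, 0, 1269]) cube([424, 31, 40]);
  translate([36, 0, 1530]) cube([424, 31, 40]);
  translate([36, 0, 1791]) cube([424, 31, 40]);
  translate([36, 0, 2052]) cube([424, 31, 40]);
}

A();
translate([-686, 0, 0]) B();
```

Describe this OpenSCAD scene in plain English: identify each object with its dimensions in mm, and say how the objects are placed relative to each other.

A is a simple wooden stool: a rectangular seat 302 mm (x) by 336 mm (y), 33 mm thick, top face at z = 434 mm, on four square legs, each 48×48 mm in cross-section. The legs rest on z = 0, each flush with a corner of the seat.

B is a straight ladder. Two 36×31 mm vertical rails, 2195 mm tall, stand 496 mm apart (outside-to-outside) with their front faces coplanar on the −y side. 8 rungs, each 31 mm deep and 40 mm tall, span between the inner faces of the rails, front faces flush with the rails. The lowest rung's underside is at z = 225 mm and rungs are spaced 261 mm apart (underside to underside).

The ladder is on the floor beside the stool on its −x side.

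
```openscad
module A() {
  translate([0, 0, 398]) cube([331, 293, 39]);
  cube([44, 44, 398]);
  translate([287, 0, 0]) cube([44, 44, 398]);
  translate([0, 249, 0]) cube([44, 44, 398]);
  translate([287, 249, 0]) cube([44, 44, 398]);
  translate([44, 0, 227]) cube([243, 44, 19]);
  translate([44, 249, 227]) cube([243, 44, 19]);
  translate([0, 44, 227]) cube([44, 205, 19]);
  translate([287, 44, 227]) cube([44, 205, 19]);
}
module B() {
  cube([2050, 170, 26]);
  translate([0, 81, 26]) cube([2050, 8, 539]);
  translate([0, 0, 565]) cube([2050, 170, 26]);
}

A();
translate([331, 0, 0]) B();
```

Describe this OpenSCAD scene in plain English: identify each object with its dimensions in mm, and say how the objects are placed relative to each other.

A is a four-legged stool. The seat is 331×293 mm, 39 mm thick, top at z = 437 mm. It stands on four square legs, each 44×44 mm in cross-section, from z = 0 to the seat underside, each flush with a corner of the seat. Four stretchers, 44 mm wide and 19 mm tall, connect adjacent legs with their undersides at z = 227 mm, each running between the inner faces of the legs it joins and aligned with the legs' outer faces on the other axis.

B is an I-beam lying along x, 2050 mm long. Overall section height 591 mm. Two flanges 170 mm wide (y) and 26 mm thick, one on the floor and one at the top; a web 8 mm thick runs between them, centred on the flange width.

The I-beam is against the stool's +x side, with their −y faces flush.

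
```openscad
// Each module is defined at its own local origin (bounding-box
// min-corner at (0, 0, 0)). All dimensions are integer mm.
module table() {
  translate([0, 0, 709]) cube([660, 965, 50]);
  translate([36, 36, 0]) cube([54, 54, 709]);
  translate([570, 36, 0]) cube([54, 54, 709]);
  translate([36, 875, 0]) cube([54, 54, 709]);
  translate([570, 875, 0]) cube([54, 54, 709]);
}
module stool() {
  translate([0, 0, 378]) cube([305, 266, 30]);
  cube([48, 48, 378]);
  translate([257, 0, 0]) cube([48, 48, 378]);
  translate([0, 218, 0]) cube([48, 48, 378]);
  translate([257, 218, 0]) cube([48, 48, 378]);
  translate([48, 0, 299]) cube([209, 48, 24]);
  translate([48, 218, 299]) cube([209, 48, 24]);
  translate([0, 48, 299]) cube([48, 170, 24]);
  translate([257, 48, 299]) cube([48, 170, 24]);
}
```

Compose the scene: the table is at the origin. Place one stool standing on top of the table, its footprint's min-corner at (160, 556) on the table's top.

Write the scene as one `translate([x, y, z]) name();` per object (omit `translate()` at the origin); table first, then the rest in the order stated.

table();
translate([160, 556, 759]) stool();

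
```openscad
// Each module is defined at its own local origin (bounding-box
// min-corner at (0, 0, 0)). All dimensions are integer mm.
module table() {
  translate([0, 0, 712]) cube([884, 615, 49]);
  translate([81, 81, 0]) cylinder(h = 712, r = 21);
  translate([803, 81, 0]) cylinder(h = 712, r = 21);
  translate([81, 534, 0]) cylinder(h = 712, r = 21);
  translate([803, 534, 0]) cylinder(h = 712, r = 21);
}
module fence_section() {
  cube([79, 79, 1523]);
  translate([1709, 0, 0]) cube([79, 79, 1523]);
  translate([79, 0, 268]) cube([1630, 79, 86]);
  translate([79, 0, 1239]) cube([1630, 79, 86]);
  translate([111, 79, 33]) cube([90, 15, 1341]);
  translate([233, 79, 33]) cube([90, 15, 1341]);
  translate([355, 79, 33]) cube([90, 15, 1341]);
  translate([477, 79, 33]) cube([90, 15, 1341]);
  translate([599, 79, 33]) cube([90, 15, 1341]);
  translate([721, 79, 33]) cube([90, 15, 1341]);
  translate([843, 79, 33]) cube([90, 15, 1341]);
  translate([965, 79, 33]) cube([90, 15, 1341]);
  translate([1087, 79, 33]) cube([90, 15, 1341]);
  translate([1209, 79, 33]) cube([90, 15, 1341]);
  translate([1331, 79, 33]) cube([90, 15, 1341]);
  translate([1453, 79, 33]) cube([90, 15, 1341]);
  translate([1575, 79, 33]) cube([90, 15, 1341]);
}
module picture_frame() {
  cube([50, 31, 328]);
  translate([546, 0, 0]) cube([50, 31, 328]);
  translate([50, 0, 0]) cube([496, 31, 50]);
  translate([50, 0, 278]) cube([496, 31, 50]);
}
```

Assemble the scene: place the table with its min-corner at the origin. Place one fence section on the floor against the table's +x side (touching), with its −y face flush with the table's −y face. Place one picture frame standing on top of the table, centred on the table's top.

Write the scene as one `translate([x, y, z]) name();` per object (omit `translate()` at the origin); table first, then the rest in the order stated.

table();
translate([884, 0, 0]) fence_section();
translate([144, 292, 761]) picture_frame();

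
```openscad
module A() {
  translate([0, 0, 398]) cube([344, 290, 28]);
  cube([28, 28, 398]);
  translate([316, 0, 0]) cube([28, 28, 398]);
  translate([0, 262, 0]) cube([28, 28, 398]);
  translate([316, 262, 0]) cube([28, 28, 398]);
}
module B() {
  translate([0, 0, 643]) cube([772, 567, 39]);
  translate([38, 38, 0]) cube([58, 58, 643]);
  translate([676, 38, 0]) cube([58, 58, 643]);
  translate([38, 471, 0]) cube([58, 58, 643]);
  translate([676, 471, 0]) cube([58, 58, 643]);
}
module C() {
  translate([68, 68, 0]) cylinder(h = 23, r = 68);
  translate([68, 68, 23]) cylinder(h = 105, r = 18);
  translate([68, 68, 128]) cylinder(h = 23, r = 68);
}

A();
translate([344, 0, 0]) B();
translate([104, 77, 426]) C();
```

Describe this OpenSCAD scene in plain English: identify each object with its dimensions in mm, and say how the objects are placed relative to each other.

A is a simple wooden stool: a rectangular seat 344 mm (x) by 290 mm (y), 28 mm thick, top face at z = 426 mm, on four square legs, each 28×28 mm in cross-section. The legs rest on z = 0, each flush with a corner of the seat.

B is a rectangular dining table. The top is 772×567×39 mm with its upper surface at z = 682 mm. It stands on four 58×58 mm square legs, each inset 38 mm from the nearest pair of top edges, running from the floor to the underside of the top.

C is a spool: two coaxial disc flanges of radius 68 mm and thickness 23 mm, joined by a core cylinder of radius 18 mm and height 105 mm. The lower flange rests on z = 0 and the three cylinders share a vertical axis.

The table is against the stool's +x side, with their −y faces flush. The spool is on top of the stool, centred.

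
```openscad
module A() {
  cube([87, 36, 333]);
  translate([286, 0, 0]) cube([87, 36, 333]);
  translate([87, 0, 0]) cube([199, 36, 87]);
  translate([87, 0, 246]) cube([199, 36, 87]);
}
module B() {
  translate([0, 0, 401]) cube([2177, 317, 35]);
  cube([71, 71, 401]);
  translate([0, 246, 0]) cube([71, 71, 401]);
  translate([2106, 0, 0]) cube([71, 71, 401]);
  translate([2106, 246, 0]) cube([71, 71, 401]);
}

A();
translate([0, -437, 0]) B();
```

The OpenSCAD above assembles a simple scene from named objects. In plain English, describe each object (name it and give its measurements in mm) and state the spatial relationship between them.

A is a rectangular picture frame lying in the x–z plane (depth along y). The opening is 199 mm wide (x) by 159 mm tall (z), surrounded by a border 87 mm wide on all four sides. The frame is 36 mm deep and is made of two full-height vertical stiles with two horizontal rails fitted between them.

B is a long wooden bench with a 2177 mm (x) × 317 mm (y) seat, 35 mm thick, its top surface 436 mm above the floor. Four 71 mm square legs at the seat corners, flush with the edges, run from z = 0 to the seat underside.

The bench is on the floor beside the picture frame on its −y side.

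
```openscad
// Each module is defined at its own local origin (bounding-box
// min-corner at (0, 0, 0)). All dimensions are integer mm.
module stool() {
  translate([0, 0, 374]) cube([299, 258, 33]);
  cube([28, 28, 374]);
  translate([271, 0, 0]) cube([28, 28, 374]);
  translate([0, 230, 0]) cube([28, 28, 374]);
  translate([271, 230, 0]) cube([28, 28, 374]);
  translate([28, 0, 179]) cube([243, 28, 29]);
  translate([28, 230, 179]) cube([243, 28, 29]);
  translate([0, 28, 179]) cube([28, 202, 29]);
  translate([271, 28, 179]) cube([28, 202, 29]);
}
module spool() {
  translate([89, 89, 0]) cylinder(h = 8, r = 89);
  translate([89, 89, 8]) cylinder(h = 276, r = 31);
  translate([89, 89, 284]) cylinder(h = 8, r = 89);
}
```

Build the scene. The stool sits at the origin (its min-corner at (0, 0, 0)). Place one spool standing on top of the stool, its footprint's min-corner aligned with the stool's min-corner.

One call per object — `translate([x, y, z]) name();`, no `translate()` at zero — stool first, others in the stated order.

stool();
translate([0, 0, 407]) spool();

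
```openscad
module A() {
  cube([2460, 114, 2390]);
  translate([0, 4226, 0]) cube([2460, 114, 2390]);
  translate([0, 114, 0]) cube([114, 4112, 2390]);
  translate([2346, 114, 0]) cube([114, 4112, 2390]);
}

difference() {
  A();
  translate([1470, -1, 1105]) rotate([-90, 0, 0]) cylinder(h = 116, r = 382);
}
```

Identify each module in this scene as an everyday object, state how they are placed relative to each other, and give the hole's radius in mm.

The subtracted cylinder has r = 382 mm.

A is a house frame. The house frame has a circular hole through its front wall. The hole's radius is 382 mm.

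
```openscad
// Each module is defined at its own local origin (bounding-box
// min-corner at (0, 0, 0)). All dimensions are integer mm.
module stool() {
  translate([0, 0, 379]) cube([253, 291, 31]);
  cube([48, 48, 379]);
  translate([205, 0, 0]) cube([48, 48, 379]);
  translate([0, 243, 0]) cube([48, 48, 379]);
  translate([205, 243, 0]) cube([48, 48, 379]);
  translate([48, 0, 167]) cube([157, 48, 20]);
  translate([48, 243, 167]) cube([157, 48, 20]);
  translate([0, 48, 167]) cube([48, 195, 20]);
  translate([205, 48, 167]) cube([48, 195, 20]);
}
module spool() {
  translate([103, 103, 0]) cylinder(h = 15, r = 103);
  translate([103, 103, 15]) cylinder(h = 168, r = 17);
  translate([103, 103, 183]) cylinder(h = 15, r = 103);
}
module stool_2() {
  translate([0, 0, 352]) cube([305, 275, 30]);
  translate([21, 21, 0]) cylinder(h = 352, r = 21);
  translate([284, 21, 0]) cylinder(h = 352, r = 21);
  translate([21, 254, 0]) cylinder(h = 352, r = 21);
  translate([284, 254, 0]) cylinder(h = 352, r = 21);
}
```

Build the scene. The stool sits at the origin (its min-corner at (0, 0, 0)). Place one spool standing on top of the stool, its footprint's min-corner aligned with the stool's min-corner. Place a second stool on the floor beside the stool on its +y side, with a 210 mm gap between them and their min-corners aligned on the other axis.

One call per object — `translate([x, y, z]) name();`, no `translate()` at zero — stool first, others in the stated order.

stool();
translate([0, 0, 410]) spool();
translate([0, 501, 0]) stool_2();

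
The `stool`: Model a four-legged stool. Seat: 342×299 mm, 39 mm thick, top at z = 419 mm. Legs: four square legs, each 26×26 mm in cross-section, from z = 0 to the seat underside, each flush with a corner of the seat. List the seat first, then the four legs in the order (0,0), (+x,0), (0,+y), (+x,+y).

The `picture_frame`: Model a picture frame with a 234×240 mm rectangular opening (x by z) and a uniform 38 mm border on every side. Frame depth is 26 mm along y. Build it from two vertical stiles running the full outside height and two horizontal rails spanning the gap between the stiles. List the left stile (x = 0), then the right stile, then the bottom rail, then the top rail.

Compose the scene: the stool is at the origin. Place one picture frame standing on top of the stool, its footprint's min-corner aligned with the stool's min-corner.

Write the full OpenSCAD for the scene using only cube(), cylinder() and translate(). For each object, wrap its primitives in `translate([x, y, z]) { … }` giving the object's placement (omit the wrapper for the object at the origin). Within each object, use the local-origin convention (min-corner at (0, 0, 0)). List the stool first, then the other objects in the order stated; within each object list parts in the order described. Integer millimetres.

translate([0, 0, 380]) cube([342, 299, 39]);
cube([26, 26, 380]);
translate([316, 0, 0]) cube([26, 26, 380]);
translate([0, 273, 0]) cube([26, 26, 380]);
translate([316, 273, 0]) cube([26, 26, 380]);
translate([0, 0, 419]) {
  cube([38, 26, 316]);
  translate([272, 0, 0]) cube([38, 26, 316]);
  translate([38, 0, 0]) cube([234, 26, 38]);
  translate([38, 0, 278]) cube([234, 26, 38]);
}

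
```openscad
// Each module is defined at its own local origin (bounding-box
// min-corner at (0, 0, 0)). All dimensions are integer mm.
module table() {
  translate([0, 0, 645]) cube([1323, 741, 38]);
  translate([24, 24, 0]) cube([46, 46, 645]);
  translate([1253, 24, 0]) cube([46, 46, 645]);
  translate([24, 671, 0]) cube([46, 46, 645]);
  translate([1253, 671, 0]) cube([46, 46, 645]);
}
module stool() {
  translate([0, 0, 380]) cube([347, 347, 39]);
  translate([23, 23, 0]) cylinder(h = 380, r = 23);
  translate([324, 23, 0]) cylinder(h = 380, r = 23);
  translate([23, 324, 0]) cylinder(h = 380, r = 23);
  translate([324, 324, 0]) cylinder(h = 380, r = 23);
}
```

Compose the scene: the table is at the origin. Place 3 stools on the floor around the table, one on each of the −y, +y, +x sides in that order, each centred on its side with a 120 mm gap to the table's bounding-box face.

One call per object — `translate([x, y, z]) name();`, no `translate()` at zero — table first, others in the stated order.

table();
translate([488, -467, 0]) stool();
translate([488, 861, 0]) stool();
translate([1443, 197, 0]) stool();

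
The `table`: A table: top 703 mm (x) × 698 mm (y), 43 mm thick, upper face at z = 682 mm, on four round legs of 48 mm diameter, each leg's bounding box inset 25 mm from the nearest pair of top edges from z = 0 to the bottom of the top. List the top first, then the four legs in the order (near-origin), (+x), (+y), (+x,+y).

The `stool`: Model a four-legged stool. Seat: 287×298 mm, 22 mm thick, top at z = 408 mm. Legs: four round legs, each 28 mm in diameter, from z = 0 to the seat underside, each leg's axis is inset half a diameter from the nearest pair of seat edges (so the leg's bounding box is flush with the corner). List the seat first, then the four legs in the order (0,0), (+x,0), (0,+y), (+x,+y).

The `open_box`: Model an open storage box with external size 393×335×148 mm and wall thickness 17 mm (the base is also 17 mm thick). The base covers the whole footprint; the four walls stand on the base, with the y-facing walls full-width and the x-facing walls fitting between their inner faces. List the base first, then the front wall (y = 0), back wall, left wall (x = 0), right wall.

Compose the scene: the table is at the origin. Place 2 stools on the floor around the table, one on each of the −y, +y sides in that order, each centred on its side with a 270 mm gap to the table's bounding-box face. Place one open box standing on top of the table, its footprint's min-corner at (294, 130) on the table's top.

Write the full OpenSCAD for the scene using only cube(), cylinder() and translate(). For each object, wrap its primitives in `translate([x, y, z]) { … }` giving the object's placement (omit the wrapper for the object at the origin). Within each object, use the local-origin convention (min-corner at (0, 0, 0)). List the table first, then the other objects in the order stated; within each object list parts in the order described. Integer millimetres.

translate([0, 0, 639]) cube([703, 698, 43]);
translate([49, 49, 0]) cylinder(h = 639, r = 24);
translate([654, 49, 0]) cylinder(h = 639, r = 24);
translate([49, 649, 0]) cylinder(h = 639, r = 24);
translate([654, 649, 0]) cylinder(h = 639, r = 24);
translate([208, -568, 0]) {
  translate([0, 0, 386]) cube([287, 298, 22]);
  translate([14, 14, 0]) cylinder(h = 386, r = 14);
  translate([273, 14, 0]) cylinder(h = 386, r = 14);
  translate([14, 284, 0]) cylinder(h = 386, r = 14);
  translate([273, 284, 0]) cylinder(h = 386, r = 14);
}
translate([208, 968, 0]) {
  translate([0, 0, 386]) cube([287, 298, 22]);
  translate([14, 14, 0]) cylinder(h = 386, r = 14);
  translate([273, 14, 0]) cylinder(h = 386, r = 14);
  translate([14, 284, 0]) cylinder(h = 386, r = 14);
  translate([273, 284, 0]) cylinder(h = 386, r = 14);
}
translate([294, 130, 682]) {
  cube([393, 335, 17]);
  translate([0, 0, 17]) cube([393, 17, 131]);
  translate([0, 318, 17]) cube([393, 17, 131]);
  translate([0, 17, 17]) cube([17, 301, 131]);
  translate([376, 17, 17]) cube([17, 301, 131]);
}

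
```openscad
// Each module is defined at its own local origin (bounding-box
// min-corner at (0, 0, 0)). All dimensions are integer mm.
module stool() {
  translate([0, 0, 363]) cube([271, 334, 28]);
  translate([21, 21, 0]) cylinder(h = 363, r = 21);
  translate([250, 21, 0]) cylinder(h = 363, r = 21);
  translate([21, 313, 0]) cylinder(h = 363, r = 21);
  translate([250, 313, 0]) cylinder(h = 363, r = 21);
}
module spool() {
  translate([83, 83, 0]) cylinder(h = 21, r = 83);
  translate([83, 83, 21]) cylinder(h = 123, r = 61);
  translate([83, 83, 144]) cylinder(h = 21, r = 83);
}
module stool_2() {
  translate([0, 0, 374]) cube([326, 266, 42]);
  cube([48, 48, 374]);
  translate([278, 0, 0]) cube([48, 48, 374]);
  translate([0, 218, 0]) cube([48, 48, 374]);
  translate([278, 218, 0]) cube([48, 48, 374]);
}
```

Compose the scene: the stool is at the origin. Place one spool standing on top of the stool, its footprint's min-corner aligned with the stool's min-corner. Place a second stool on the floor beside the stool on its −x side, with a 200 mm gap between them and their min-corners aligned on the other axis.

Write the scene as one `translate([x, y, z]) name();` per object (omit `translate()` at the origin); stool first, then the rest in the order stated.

stool();
translate([0, 0, 391]) spool();
translate([-526, 0, 0]) stool_2();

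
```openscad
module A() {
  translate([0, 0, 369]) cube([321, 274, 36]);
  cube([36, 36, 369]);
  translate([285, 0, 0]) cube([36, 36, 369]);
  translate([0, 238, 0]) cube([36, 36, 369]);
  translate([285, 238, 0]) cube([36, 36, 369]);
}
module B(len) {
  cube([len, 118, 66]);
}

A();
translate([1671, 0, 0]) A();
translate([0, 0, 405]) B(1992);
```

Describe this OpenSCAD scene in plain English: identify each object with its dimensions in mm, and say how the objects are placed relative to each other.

A is a four-legged stool. The seat is a 321×274×36 mm slab whose top surface is at z = 405 mm; four square legs, each 36×36 mm in cross-section, run from the floor (z = 0) to the underside of the seat, each flush with a corner of the seat.

B is a rectangular beam 1992 mm long (x), 118 mm deep (y), 66 mm thick (z).

The beam spans the tops of two stools placed 1350 mm apart, resting at z = 405 mm.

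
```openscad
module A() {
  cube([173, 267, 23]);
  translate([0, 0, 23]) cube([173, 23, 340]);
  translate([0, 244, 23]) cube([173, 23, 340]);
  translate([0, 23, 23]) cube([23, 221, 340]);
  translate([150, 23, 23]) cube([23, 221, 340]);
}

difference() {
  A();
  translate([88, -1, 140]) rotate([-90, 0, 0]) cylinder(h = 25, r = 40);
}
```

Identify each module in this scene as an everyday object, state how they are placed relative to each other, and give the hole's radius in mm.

A is an open box. The open box has a circular hole through its front wall. The hole's radius is 40 mm.

The subtracted cylinder has r = 40 mm.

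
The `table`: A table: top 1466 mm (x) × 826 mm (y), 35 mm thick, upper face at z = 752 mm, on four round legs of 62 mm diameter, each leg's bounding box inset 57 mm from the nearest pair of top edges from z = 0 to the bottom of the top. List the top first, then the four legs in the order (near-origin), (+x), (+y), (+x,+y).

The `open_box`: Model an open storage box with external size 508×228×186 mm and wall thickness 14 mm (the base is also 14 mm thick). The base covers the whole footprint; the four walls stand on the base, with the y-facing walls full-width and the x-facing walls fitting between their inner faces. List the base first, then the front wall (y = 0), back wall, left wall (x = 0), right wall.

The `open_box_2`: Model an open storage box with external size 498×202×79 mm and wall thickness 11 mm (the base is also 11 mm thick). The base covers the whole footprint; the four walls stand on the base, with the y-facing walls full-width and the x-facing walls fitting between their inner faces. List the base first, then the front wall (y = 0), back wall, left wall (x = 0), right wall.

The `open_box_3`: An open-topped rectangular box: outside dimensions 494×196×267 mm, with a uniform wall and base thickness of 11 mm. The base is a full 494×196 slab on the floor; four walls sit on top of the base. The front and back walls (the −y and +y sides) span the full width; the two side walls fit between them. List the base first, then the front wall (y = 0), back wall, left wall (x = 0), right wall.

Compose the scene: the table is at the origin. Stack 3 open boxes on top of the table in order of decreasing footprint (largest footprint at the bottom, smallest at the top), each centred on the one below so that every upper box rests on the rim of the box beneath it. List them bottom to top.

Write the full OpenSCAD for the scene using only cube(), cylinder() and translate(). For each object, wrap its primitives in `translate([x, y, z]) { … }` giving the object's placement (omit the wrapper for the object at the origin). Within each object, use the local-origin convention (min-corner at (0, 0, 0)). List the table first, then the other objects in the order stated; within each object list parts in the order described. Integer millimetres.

translate([0, 0, 717]) cube([1466, 826, 35]);
translate([88, 88, 0]) cylinder(h = 717, r = 31);
translate([1378, 88, 0]) cylinder(h = 717, r = 31);
translate([88, 738, 0]) cylinder(h = 717, r = 31);
translate([1378, 738, 0]) cylinder(h = 717, r = 31);
translate([479, 299, 752]) {
  cube([508, 228, 14]);
  translate([0, 0, 14]) cube([508, 14, 172]);
  translate([0, 214, 14]) cube([508, 14, 172]);
  translate([0, 14, 14]) cube([14, 200, 172]);
  translate([494, 14, 14]) cube([14, 200, 172]);
}
translate([484, 312, 938]) {
  cube([498, 202, 11]);
  translate([0, 0, 11]) cube([498, 11, 68]);
  translate([0, 191, 11]) cube([498, 11, 68]);
  translate([0, 11, 11]) cube([11, 180, 68]);
  translate([487, 11, 11]) cube([11, 180, 68]);
}
translate([486, 315, 1017]) {
  cube([494, 196, 11]);
  translate([0, 0, 11]) cube([494, 11, 256]);
  translate([0, 185, 11]) cube([494, 11, 256]);
  translate([0, 11, 11]) cube([11, 174, 256]);
  translate([483, 11, 11]) cube([11, 174, 256]);
}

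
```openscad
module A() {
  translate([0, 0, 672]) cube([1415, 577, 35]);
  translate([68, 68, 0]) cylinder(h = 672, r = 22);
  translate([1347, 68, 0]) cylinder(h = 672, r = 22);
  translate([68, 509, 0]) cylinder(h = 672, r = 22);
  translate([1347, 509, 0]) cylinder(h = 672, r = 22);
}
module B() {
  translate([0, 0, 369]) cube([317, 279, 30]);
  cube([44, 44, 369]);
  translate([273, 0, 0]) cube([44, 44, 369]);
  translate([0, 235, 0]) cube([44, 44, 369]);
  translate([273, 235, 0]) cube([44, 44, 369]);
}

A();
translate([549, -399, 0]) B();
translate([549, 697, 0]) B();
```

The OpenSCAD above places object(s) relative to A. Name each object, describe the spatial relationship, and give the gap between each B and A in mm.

Each stool's nearest face is 120 mm from the table's bounding box.

A is a table. B is a stool. Two stools sit around the table at the −y, +y sides. The gap between each stool and the table is 120 mm.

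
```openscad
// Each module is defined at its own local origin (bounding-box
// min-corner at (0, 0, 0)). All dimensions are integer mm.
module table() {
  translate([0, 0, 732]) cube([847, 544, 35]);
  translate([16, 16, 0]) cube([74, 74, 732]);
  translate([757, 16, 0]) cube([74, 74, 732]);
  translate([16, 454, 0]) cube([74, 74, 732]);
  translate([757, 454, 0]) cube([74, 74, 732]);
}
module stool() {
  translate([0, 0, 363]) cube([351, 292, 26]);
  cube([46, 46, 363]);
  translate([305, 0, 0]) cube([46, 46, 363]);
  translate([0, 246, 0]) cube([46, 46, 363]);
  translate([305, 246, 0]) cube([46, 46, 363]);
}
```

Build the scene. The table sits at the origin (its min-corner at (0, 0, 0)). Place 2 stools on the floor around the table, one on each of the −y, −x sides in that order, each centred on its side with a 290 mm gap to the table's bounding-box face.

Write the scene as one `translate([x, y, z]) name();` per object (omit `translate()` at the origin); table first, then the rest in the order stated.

table();
translate([248, -582, 0]) stool();
translate([-641, 126, 0]) stool();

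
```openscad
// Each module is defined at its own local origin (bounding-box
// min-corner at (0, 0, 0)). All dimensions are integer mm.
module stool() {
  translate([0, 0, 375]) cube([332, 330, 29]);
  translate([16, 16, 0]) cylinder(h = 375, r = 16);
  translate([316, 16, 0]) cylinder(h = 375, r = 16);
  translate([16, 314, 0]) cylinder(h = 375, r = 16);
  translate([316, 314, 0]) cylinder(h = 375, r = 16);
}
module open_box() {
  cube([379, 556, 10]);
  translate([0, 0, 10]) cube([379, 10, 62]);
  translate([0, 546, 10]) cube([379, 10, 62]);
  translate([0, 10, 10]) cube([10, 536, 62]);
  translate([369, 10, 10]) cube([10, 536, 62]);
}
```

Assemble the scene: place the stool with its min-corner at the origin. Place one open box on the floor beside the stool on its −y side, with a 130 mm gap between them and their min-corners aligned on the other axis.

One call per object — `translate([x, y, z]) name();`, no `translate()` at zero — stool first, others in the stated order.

stool();
translate([0, -686, 0]) open_box();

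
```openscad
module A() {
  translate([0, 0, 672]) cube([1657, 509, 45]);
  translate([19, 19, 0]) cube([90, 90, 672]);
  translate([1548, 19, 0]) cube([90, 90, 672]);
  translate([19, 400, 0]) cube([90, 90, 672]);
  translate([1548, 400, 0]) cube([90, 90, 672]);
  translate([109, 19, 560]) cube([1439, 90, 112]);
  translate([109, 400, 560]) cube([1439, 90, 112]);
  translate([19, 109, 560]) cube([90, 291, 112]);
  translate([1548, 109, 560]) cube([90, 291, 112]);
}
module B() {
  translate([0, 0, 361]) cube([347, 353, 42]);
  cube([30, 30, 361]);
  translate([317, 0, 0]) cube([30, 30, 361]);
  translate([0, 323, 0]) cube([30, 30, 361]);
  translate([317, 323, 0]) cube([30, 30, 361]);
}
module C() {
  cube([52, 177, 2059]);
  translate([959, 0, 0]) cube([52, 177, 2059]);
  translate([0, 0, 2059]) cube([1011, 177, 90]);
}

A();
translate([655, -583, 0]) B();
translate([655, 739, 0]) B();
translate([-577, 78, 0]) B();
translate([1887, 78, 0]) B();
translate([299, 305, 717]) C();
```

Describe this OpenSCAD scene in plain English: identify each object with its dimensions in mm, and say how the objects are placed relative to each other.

A is a table with a 1657×509 mm rectangular top, 45 mm thick, top surface at z = 717 mm, supported by four 90×90 mm square legs, each inset 19 mm from the nearest pair of top edges, running from the floor. Four apron rails, 90 mm thick and 112 mm tall, run between adjacent legs with their top edges flush with the underside of the top and their outer faces flush with the legs' outer faces.

B is a four-legged stool. The seat is a 347×353×42 mm slab whose top surface is at z = 403 mm; four square legs, each 30×30 mm in cross-section, run from the floor (z = 0) to the underside of the seat, each flush with a corner of the seat.

C is a rectangular door frame: two vertical jambs of 52×177 mm section, 2059 mm tall, with a clear opening 907 mm wide between their inner faces. A header 90 mm tall and 177 mm deep lies on top of the jambs and spans the full outside width.

Four stools sit around the table at the −y, +y, −x, +x sides. The door frame is on top of the table.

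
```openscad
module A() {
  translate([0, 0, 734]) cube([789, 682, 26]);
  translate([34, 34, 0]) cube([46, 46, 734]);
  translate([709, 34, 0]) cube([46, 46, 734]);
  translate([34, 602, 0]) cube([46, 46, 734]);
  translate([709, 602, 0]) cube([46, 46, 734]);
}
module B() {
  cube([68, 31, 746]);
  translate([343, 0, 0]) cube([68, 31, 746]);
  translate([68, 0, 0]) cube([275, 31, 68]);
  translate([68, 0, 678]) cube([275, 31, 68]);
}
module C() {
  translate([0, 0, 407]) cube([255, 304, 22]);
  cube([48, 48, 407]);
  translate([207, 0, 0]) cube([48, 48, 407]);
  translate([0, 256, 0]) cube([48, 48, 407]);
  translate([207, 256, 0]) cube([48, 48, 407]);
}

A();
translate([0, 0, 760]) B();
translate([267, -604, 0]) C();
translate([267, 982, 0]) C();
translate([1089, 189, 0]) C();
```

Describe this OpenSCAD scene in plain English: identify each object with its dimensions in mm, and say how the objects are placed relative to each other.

A is a rectangular dining table. The top is 789×682×26 mm with its upper surface at z = 760 mm. It stands on four 46×46 mm square legs, each inset 34 mm from the nearest pair of top edges, running from the floor to the underside of the top.

B is a rectangular picture frame lying in the x–z plane (depth along y). The opening is 275 mm wide (x) by 610 mm tall (z), surrounded by a border 68 mm wide on all four sides. The frame is 31 mm deep and is made of two full-height vertical stiles with two horizontal rails fitted between them.

C is a four-legged stool. The seat is a 255×304×22 mm slab whose top surface is at z = 429 mm; four square legs, each 48×48 mm in cross-section, run from the floor (z = 0) to the underside of the seat, each flush with a corner of the seat.

The picture frame is on top of the table. Three stools sit around the table at the −y, +y, +x sides.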